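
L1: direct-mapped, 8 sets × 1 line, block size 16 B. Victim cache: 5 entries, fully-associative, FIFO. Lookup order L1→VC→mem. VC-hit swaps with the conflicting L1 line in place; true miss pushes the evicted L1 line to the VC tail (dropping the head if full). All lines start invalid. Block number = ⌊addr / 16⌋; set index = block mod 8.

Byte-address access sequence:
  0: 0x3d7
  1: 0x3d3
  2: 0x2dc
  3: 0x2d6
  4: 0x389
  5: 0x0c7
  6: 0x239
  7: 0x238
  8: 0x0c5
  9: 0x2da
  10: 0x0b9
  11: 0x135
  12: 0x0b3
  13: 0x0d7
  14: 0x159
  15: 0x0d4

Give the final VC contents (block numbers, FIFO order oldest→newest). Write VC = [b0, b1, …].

#0 0x3d7→b61/s5 MISS; vc=[]
#1 0x3d3→b61/s5 L1-HIT; vc=[]
#2 0x2dc→b45/s5 MISS; vc=[61]
#3 0x2d6→b45/s5 L1-HIT; vc=[61]
#4 0x389→b56/s0 MISS; vc=[61]
#5 0xc7→b12/s4 MISS; vc=[61]
#6 0x239→b35/s3 MISS; vc=[61]
#7 0x238→b35/s3 L1-HIT; vc=[61]
#8 0xc5→b12/s4 L1-HIT; vc=[61]
#9 0x2da→b45/s5 L1-HIT; vc=[61]
#10 0xb9→b11/s3 MISS; vc=[61,35]
#11 0x135→b19/s3 MISS; vc=[61,35,11]
#12 0xb3→b11/s3 VC-HIT; vc=[61,35,19]
#13 0xd7→b13/s5 MISS; vc=[61,35,19,45]
#14 0x159→b21/s5 MISS; vc=[61,35,19,45,13]
#15 0xd4→b13/s5 VC-HIT; vc=[61,35,19,45,21]

VC = [61, 35, 19, 45, 21]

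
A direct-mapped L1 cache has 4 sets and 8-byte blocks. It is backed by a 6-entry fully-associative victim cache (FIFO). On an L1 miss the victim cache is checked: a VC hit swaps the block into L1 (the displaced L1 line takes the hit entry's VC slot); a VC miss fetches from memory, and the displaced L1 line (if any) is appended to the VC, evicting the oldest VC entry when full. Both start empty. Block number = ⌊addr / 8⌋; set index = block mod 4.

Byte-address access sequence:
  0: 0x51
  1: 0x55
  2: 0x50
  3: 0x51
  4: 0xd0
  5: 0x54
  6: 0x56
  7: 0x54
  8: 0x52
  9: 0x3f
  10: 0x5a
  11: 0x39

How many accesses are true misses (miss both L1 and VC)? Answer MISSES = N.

0: 0x51 (blk 10, set 2) → MISS  vc=[]
1: 0x55 (blk 10, set 2) → L1-HIT  vc=[]
2: 0x50 (blk 10, set 2) → L1-HIT  vc=[]
3: 0x51 (blk 10, set 2) → L1-HIT  vc=[]
4: 0xd0 (blk 26, set 2) → MISS  vc=[10]
5: 0x54 (blk 10, set 2) → VC-HIT  vc=[26]
6: 0x56 (blk 10, set 2) → L1-HIT  vc=[26]
7: 0x54 (blk 10, set 2) → L1-HIT  vc=[26]
8: 0x52 (blk 10, set 2) → L1-HIT  vc=[26]
9: 0x3f (blk 7, set 3) → MISS  vc=[26]
10: 0x5a (blk 11, set 3) → MISS  vc=[26, 7]
11: 0x39 (blk 7, set 3) → VC-HIT  vc=[26, 11]

MISSES = 4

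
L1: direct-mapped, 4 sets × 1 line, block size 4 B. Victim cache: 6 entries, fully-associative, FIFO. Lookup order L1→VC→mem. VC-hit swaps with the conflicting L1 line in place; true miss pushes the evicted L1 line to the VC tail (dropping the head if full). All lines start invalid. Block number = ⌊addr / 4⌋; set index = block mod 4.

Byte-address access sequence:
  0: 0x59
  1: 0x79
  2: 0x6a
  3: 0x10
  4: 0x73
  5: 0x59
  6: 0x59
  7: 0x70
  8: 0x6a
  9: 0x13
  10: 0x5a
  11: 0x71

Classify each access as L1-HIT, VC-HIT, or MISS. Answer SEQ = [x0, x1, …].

SEQ = [MISS, MISS, MISS, MISS, MISS, VC-HIT, L1-HIT, L1-HIT, VC-HIT, VC-HIT, VC-HIT, VC-HIT]

0: 0x59 (blk 22, set 2) → MISS  vc=[]
1: 0x79 (blk 30, set 2) → MISS  vc=[22]
2: 0x6a (blk 26, set 2) → MISS  vc=[22, 30]
3: 0x10 (blk 4, set 0) → MISS  vc=[22, 30]
4: 0x73 (blk 28, set 0) → MISS  vc=[22, 30, 4]
5: 0x59 (blk 22, set 2) → VC-HIT  vc=[26, 30, 4]
6: 0x59 (blk 22, set 2) → L1-HIT  vc=[26, 30, 4]
7: 0x70 (blk 28, set 0) → L1-HIT  vc=[26, 30, 4]
8: 0x6a (blk 26, set 2) → VC-HIT  vc=[22, 30, 4]
9: 0x13 (blk 4, set 0) → VC-HIT  vc=[22, 30, 28]
10: 0x5a (blk 22, set 2) → VC-HIT  vc=[26, 30, 28]
11: 0x71 (blk 28, set 0) → VC-HIT  vc=[26, 30, 4]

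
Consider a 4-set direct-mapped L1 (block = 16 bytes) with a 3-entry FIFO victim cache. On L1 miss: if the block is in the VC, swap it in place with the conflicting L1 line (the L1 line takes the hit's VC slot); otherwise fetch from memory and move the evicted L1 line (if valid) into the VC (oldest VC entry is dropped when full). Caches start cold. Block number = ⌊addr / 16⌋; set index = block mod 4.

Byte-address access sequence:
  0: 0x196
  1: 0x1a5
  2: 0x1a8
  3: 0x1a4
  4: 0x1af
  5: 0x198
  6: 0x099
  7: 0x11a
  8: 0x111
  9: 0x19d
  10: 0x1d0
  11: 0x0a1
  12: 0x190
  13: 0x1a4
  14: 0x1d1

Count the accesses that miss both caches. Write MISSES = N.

MISSES = 6

  [0] addr=0x196 blk=25 s=1: MISS | VC []
  [1] addr=0x1a5 blk=26 s=2: MISS | VC []
  [2] addr=0x1a8 blk=26 s=2: L1-HIT | VC []
  [3] addr=0x1a4 blk=26 s=2: L1-HIT | VC []
  [4] addr=0x1af blk=26 s=2: L1-HIT | VC []
  [5] addr=0x198 blk=25 s=1: L1-HIT | VC []
  [6] addr=0x99 blk=9 s=1: MISS | VC [25]
  [7] addr=0x11a blk=17 s=1: MISS | VC [25, 9]
  [8] addr=0x111 blk=17 s=1: L1-HIT | VC [25, 9]
  [9] addr=0x19d blk=25 s=1: VC-HIT | VC [17, 9]
  [10] addr=0x1d0 blk=29 s=1: MISS | VC [17, 9, 25]
  [11] addr=0xa1 blk=10 s=2: MISS | VC [9, 25, 26]
  [12] addr=0x190 blk=25 s=1: VC-HIT | VC [9, 29, 26]
  [13] addr=0x1a4 blk=26 s=2: VC-HIT | VC [9, 29, 10]
  [14] addr=0x1d1 blk=29 s=1: VC-HIT | VC [9, 25, 10]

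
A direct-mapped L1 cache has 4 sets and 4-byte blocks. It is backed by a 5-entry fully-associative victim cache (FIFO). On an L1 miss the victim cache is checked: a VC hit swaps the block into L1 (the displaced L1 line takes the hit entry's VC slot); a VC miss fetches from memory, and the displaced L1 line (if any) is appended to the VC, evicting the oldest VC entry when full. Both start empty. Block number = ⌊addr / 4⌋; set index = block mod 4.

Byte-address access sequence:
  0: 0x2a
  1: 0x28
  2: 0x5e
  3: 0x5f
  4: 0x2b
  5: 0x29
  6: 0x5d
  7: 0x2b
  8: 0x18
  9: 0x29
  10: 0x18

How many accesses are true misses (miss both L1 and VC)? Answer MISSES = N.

  [0] addr=0x2a blk=10 s=2: MISS | VC []
  [1] addr=0x28 blk=10 s=2: L1-HIT | VC []
  [2] addr=0x5e blk=23 s=3: MISS | VC []
  [3] addr=0x5f blk=23 s=3: L1-HIT | VC []
  [4] addr=0x2b blk=10 s=2: L1-HIT | VC []
  [5] addr=0x29 blk=10 s=2: L1-HIT | VC []
  [6] addr=0x5d blk=23 s=3: L1-HIT | VC []
  [7] addr=0x2b blk=10 s=2: L1-HIT | VC []
  [8] addr=0x18 blk=6 s=2: MISS | VC [10]
  [9] addr=0x29 blk=10 s=2: VC-HIT | VC [6]
  [10] addr=0x18 blk=6 s=2: VC-HIT | VC [10]

MISSES = 3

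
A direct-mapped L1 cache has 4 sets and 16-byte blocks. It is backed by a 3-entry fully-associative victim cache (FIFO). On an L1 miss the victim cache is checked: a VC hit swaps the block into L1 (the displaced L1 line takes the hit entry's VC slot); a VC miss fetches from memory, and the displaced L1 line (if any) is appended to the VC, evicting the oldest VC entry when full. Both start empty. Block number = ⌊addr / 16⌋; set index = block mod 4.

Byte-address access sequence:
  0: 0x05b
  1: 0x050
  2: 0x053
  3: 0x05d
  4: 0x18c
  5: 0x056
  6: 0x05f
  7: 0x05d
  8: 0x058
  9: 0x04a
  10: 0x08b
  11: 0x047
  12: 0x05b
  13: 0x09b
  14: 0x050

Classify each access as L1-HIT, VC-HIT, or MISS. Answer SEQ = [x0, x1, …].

#0 0x5b→b5/s1 MISS; vc=[]
#1 0x50→b5/s1 L1-HIT; vc=[]
#2 0x53→b5/s1 L1-HIT; vc=[]
#3 0x5d→b5/s1 L1-HIT; vc=[]
#4 0x18c→b24/s0 MISS; vc=[]
#5 0x56→b5/s1 L1-HIT; vc=[]
#6 0x5f→b5/s1 L1-HIT; vc=[]
#7 0x5d→b5/s1 L1-HIT; vc=[]
#8 0x58→b5/s1 L1-HIT; vc=[]
#9 0x4a→b4/s0 MISS; vc=[24]
#10 0x8b→b8/s0 MISS; vc=[24,4]
#11 0x47→b4/s0 VC-HIT; vc=[24,8]
#12 0x5b→b5/s1 L1-HIT; vc=[24,8]
#13 0x9b→b9/s1 MISS; vc=[24,8,5]
#14 0x50→b5/s1 VC-HIT; vc=[24,8,9]

SEQ = [MISS, L1-HIT, L1-HIT, L1-HIT, MISS, L1-HIT, L1-HIT, L1-HIT, L1-HIT, MISS, MISS, VC-HIT, L1-HIT, MISS, VC-HIT]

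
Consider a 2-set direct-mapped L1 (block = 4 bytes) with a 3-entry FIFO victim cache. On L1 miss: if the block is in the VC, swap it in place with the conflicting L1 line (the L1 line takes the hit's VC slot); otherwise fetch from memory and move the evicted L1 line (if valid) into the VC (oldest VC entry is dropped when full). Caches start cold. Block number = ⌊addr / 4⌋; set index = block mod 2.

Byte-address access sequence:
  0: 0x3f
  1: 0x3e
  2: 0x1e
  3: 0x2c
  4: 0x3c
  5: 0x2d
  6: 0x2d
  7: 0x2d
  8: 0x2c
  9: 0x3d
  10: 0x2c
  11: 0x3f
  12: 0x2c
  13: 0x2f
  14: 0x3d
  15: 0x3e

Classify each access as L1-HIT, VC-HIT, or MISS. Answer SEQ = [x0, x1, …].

SEQ = [MISS, L1-HIT, MISS, MISS, VC-HIT, VC-HIT, L1-HIT, L1-HIT, L1-HIT, VC-HIT, VC-HIT, VC-HIT, VC-HIT, L1-HIT, VC-HIT, L1-HIT]

0: 0x3f (blk 15, set 1) → MISS  vc=[]
1: 0x3e (blk 15, set 1) → L1-HIT  vc=[]
2: 0x1e (blk 7, set 1) → MISS  vc=[15]
3: 0x2c (blk 11, set 1) → MISS  vc=[15, 7]
4: 0x3c (blk 15, set 1) → VC-HIT  vc=[11, 7]
5: 0x2d (blk 11, set 1) → VC-HIT  vc=[15, 7]
6: 0x2d (blk 11, set 1) → L1-HIT  vc=[15, 7]
7: 0x2d (blk 11, set 1) → L1-HIT  vc=[15, 7]
8: 0x2c (blk 11, set 1) → L1-HIT  vc=[15, 7]
9: 0x3d (blk 15, set 1) → VC-HIT  vc=[11, 7]
10: 0x2c (blk 11, set 1) → VC-HIT  vc=[15, 7]
11: 0x3f (blk 15, set 1) → VC-HIT  vc=[11, 7]
12: 0x2c (blk 11, set 1) → VC-HIT  vc=[15, 7]
13: 0x2f (blk 11, set 1) → L1-HIT  vc=[15, 7]
14: 0x3d (blk 15, set 1) → VC-HIT  vc=[11, 7]
15: 0x3e (blk 15, set 1) → L1-HIT  vc=[11, 7]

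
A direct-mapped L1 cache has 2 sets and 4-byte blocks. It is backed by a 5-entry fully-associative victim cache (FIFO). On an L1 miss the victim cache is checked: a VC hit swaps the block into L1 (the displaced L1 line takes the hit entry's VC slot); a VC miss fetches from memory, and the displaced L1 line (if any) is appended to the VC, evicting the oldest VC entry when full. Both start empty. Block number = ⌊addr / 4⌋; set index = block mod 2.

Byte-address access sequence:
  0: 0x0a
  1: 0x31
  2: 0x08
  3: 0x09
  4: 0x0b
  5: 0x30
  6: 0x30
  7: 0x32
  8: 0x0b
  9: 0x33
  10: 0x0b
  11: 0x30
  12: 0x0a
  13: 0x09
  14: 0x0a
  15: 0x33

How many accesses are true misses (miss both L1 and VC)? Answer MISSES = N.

  [0] addr=0xa blk=2 s=0: MISS | VC []
  [1] addr=0x31 blk=12 s=0: MISS | VC [2]
  [2] addr=0x8 blk=2 s=0: VC-HIT | VC [12]
  [3] addr=0x9 blk=2 s=0: L1-HIT | VC [12]
  [4] addr=0xb blk=2 s=0: L1-HIT | VC [12]
  [5] addr=0x30 blk=12 s=0: VC-HIT | VC [2]
  [6] addr=0x30 blk=12 s=0: L1-HIT | VC [2]
  [7] addr=0x32 blk=12 s=0: L1-HIT | VC [2]
  [8] addr=0xb blk=2 s=0: VC-HIT | VC [12]
  [9] addr=0x33 blk=12 s=0: VC-HIT | VC [2]
  [10] addr=0xb blk=2 s=0: VC-HIT | VC [12]
  [11] addr=0x30 blk=12 s=0: VC-HIT | VC [2]
  [12] addr=0xa blk=2 s=0: VC-HIT | VC [12]
  [13] addr=0x9 blk=2 s=0: L1-HIT | VC [12]
  [14] addr=0xa blk=2 s=0: L1-HIT | VC [12]
  [15] addr=0x33 blk=12 s=0: VC-HIT | VC [2]

MISSES = 2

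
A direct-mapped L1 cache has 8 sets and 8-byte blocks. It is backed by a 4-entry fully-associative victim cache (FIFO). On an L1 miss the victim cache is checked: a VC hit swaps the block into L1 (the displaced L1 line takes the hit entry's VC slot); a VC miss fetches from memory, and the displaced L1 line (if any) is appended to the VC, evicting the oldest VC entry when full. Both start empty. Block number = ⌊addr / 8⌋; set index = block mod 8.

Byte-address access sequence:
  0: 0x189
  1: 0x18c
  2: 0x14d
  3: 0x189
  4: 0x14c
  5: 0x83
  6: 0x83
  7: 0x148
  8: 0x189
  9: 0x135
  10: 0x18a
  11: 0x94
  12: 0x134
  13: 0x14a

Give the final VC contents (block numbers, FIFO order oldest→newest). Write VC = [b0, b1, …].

#0 0x189→b49/s1 MISS; vc=[]
#1 0x18c→b49/s1 L1-HIT; vc=[]
#2 0x14d→b41/s1 MISS; vc=[49]
#3 0x189→b49/s1 VC-HIT; vc=[41]
#4 0x14c→b41/s1 VC-HIT; vc=[49]
#5 0x83→b16/s0 MISS; vc=[49]
#6 0x83→b16/s0 L1-HIT; vc=[49]
#7 0x148→b41/s1 L1-HIT; vc=[49]
#8 0x189→b49/s1 VC-HIT; vc=[41]
#9 0x135→b38/s6 MISS; vc=[41]
#10 0x18a→b49/s1 L1-HIT; vc=[41]
#11 0x94→b18/s2 MISS; vc=[41]
#12 0x134→b38/s6 L1-HIT; vc=[41]
#13 0x14a→b41/s1 VC-HIT; vc=[49]

VC = [49]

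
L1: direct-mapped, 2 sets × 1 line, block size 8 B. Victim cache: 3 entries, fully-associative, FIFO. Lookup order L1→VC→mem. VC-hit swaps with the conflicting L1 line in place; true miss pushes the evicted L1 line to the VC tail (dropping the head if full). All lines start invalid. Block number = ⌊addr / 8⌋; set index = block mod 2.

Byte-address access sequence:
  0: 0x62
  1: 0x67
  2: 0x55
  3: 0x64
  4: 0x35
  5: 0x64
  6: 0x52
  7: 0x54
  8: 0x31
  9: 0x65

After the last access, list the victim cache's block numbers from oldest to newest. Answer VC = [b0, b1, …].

VC = [6, 10]

0: 0x62 (blk 12, set 0) → MISS  vc=[]
1: 0x67 (blk 12, set 0) → L1-HIT  vc=[]
2: 0x55 (blk 10, set 0) → MISS  vc=[12]
3: 0x64 (blk 12, set 0) → VC-HIT  vc=[10]
4: 0x35 (blk 6, set 0) → MISS  vc=[10, 12]
5: 0x64 (blk 12, set 0) → VC-HIT  vc=[10, 6]
6: 0x52 (blk 10, set 0) → VC-HIT  vc=[12, 6]
7: 0x54 (blk 10, set 0) → L1-HIT  vc=[12, 6]
8: 0x31 (blk 6, set 0) → VC-HIT  vc=[12, 10]
9: 0x65 (blk 12, set 0) → VC-HIT  vc=[6, 10]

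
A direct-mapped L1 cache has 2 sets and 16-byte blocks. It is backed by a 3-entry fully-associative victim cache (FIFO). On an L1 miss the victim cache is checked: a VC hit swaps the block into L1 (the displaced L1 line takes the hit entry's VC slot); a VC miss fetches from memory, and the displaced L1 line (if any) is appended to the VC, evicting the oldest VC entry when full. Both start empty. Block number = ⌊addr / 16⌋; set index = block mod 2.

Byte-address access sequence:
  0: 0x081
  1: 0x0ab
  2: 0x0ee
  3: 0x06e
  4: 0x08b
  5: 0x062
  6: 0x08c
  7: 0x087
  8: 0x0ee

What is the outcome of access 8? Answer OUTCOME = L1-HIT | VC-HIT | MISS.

0: 0x81 (blk 8, set 0) → MISS  vc=[]
1: 0xab (blk 10, set 0) → MISS  vc=[8]
2: 0xee (blk 14, set 0) → MISS  vc=[8, 10]
3: 0x6e (blk 6, set 0) → MISS  vc=[8, 10, 14]
4: 0x8b (blk 8, set 0) → VC-HIT  vc=[6, 10, 14]
5: 0x62 (blk 6, set 0) → VC-HIT  vc=[8, 10, 14]
6: 0x8c (blk 8, set 0) → VC-HIT  vc=[6, 10, 14]
7: 0x87 (blk 8, set 0) → L1-HIT  vc=[6, 10, 14]
8: 0xee (blk 14, set 0) → VC-HIT  vc=[6, 10, 8]

OUTCOME = VC-HIT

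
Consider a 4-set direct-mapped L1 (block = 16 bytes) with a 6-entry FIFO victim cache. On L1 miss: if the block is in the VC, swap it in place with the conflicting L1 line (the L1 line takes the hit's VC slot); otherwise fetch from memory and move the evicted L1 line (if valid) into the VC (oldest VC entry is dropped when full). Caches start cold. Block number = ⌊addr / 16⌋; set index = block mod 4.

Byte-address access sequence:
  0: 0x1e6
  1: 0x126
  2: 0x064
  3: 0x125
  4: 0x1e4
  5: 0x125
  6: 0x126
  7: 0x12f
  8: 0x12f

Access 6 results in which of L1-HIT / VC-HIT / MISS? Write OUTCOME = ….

OUTCOME = L1-HIT

0: 0x1e6 (blk 30, set 2) → MISS  vc=[]
1: 0x126 (blk 18, set 2) → MISS  vc=[30]
2: 0x64 (blk 6, set 2) → MISS  vc=[30, 18]
3: 0x125 (blk 18, set 2) → VC-HIT  vc=[30, 6]
4: 0x1e4 (blk 30, set 2) → VC-HIT  vc=[18, 6]
5: 0x125 (blk 18, set 2) → VC-HIT  vc=[30, 6]
6: 0x126 (blk 18, set 2) → L1-HIT  vc=[30, 6]
7: 0x12f (blk 18, set 2) → L1-HIT  vc=[30, 6]
8: 0x12f (blk 18, set 2) → L1-HIT  vc=[30, 6]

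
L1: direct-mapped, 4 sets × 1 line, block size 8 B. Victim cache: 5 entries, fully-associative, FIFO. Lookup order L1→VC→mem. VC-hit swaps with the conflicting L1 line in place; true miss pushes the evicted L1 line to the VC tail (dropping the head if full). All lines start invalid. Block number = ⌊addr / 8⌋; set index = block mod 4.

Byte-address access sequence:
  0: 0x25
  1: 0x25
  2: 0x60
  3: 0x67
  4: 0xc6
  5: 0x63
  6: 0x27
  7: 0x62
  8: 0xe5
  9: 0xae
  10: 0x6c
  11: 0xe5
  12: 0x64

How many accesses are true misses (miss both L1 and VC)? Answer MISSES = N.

#0 0x25→b4/s0 MISS; vc=[]
#1 0x25→b4/s0 L1-HIT; vc=[]
#2 0x60→b12/s0 MISS; vc=[4]
#3 0x67→b12/s0 L1-HIT; vc=[4]
#4 0xc6→b24/s0 MISS; vc=[4,12]
#5 0x63→b12/s0 VC-HIT; vc=[4,24]
#6 0x27→b4/s0 VC-HIT; vc=[12,24]
#7 0x62→b12/s0 VC-HIT; vc=[4,24]
#8 0xe5→b28/s0 MISS; vc=[4,24,12]
#9 0xae→b21/s1 MISS; vc=[4,24,12]
#10 0x6c→b13/s1 MISS; vc=[4,24,12,21]
#11 0xe5→b28/s0 L1-HIT; vc=[4,24,12,21]
#12 0x64→b12/s0 VC-HIT; vc=[4,24,28,21]

MISSES = 6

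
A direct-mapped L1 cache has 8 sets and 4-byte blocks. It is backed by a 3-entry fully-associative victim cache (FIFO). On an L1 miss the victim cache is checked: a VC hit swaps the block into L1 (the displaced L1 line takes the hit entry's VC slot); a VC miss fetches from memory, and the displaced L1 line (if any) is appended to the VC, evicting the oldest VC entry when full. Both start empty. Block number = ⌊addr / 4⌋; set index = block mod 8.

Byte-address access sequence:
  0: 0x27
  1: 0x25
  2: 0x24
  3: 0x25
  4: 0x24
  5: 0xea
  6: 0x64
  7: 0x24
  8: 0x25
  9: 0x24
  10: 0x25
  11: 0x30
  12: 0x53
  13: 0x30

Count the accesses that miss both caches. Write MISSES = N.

MISSES = 5

#0 0x27→b9/s1 MISS; vc=[]
#1 0x25→b9/s1 L1-HIT; vc=[]
#2 0x24→b9/s1 L1-HIT; vc=[]
#3 0x25→b9/s1 L1-HIT; vc=[]
#4 0x24→b9/s1 L1-HIT; vc=[]
#5 0xea→b58/s2 MISS; vc=[]
#6 0x64→b25/s1 MISS; vc=[9]
#7 0x24→b9/s1 VC-HIT; vc=[25]
#8 0x25→b9/s1 L1-HIT; vc=[25]
#9 0x24→b9/s1 L1-HIT; vc=[25]
#10 0x25→b9/s1 L1-HIT; vc=[25]
#11 0x30→b12/s4 MISS; vc=[25]
#12 0x53→b20/s4 MISS; vc=[25,12]
#13 0x30→b12/s4 VC-HIT; vc=[25,20]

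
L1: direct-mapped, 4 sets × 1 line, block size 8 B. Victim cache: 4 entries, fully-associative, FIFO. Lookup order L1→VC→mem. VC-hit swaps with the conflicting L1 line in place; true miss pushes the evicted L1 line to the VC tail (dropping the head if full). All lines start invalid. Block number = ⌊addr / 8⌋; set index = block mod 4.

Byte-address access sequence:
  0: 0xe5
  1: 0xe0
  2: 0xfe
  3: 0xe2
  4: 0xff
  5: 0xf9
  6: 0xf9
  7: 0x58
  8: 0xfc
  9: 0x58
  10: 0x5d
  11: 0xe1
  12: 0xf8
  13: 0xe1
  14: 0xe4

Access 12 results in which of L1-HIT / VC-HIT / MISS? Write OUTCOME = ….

OUTCOME = VC-HIT

  [0] addr=0xe5 blk=28 s=0: MISS | VC []
  [1] addr=0xe0 blk=28 s=0: L1-HIT | VC []
  [2] addr=0xfe blk=31 s=3: MISS | VC []
  [3] addr=0xe2 blk=28 s=0: L1-HIT | VC []
  [4] addr=0xff blk=31 s=3: L1-HIT | VC []
  [5] addr=0xf9 blk=31 s=3: L1-HIT | VC []
  [6] addr=0xf9 blk=31 s=3: L1-HIT | VC []
  [7] addr=0x58 blk=11 s=3: MISS | VC [31]
  [8] addr=0xfc blk=31 s=3: VC-HIT | VC [11]
  [9] addr=0x58 blk=11 s=3: VC-HIT | VC [31]
  [10] addr=0x5d blk=11 s=3: L1-HIT | VC [31]
  [11] addr=0xe1 blk=28 s=0: L1-HIT | VC [31]
  [12] addr=0xf8 blk=31 s=3: VC-HIT | VC [11]
  [13] addr=0xe1 blk=28 s=0: L1-HIT | VC [11]
  [14] addr=0xe4 blk=28 s=0: L1-HIT | VC [11]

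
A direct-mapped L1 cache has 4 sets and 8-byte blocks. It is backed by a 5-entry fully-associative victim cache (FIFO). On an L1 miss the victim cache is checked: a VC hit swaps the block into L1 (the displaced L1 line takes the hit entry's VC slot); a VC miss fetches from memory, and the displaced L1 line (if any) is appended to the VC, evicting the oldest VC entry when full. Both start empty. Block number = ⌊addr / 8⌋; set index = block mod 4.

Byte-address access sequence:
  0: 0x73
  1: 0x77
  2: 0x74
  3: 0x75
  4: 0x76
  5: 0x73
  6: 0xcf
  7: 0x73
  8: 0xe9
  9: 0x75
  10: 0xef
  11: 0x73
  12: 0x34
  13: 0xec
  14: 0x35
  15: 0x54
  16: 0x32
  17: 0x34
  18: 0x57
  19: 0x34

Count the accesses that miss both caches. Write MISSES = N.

MISSES = 5

0: 0x73 (blk 14, set 2) → MISS  vc=[]
1: 0x77 (blk 14, set 2) → L1-HIT  vc=[]
2: 0x74 (blk 14, set 2) → L1-HIT  vc=[]
3: 0x75 (blk 14, set 2) → L1-HIT  vc=[]
4: 0x76 (blk 14, set 2) → L1-HIT  vc=[]
5: 0x73 (blk 14, set 2) → L1-HIT  vc=[]
6: 0xcf (blk 25, set 1) → MISS  vc=[]
7: 0x73 (blk 14, set 2) → L1-HIT  vc=[]
8: 0xe9 (blk 29, set 1) → MISS  vc=[25]
9: 0x75 (blk 14, set 2) → L1-HIT  vc=[25]
10: 0xef (blk 29, set 1) → L1-HIT  vc=[25]
11: 0x73 (blk 14, set 2) → L1-HIT  vc=[25]
12: 0x34 (blk 6, set 2) → MISS  vc=[25, 14]
13: 0xec (blk 29, set 1) → L1-HIT  vc=[25, 14]
14: 0x35 (blk 6, set 2) → L1-HIT  vc=[25, 14]
15: 0x54 (blk 10, set 2) → MISS  vc=[25, 14, 6]
16: 0x32 (blk 6, set 2) → VC-HIT  vc=[25, 14, 10]
17: 0x34 (blk 6, set 2) → L1-HIT  vc=[25, 14, 10]
18: 0x57 (blk 10, set 2) → VC-HIT  vc=[25, 14, 6]
19: 0x34 (blk 6, set 2) → VC-HIT  vc=[25, 14, 10]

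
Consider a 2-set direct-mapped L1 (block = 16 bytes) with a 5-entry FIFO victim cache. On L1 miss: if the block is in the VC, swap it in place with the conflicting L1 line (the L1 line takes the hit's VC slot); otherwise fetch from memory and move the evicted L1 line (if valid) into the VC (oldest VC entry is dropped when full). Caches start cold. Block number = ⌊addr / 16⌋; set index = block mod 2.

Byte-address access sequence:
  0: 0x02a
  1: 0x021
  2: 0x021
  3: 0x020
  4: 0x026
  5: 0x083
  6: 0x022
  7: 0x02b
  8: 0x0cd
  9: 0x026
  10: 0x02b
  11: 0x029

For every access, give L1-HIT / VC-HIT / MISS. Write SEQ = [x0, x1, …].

#0 0x2a→b2/s0 MISS; vc=[]
#1 0x21→b2/s0 L1-HIT; vc=[]
#2 0x21→b2/s0 L1-HIT; vc=[]
#3 0x20→b2/s0 L1-HIT; vc=[]
#4 0x26→b2/s0 L1-HIT; vc=[]
#5 0x83→b8/s0 MISS; vc=[2]
#6 0x22→b2/s0 VC-HIT; vc=[8]
#7 0x2b→b2/s0 L1-HIT; vc=[8]
#8 0xcd→b12/s0 MISS; vc=[8,2]
#9 0x26→b2/s0 VC-HIT; vc=[8,12]
#10 0x2b→b2/s0 L1-HIT; vc=[8,12]
#11 0x29→b2/s0 L1-HIT; vc=[8,12]

SEQ = [MISS, L1-HIT, L1-HIT, L1-HIT, L1-HIT, MISS, VC-HIT, L1-HIT, MISS, VC-HIT, L1-HIT, L1-HIT]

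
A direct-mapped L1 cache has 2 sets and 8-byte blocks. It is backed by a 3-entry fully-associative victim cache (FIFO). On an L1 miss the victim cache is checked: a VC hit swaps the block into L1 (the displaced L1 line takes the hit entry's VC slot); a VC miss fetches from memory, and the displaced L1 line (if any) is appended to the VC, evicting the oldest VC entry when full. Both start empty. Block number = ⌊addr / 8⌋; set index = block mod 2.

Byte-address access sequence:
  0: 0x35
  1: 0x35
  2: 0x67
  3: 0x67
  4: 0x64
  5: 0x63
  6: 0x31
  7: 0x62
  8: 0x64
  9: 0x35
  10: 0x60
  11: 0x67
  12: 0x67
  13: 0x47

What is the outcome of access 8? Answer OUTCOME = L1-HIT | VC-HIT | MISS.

OUTCOME = L1-HIT

#0 0x35→b6/s0 MISS; vc=[]
#1 0x35→b6/s0 L1-HIT; vc=[]
#2 0x67→b12/s0 MISS; vc=[6]
#3 0x67→b12/s0 L1-HIT; vc=[6]
#4 0x64→b12/s0 L1-HIT; vc=[6]
#5 0x63→b12/s0 L1-HIT; vc=[6]
#6 0x31→b6/s0 VC-HIT; vc=[12]
#7 0x62→b12/s0 VC-HIT; vc=[6]
#8 0x64→b12/s0 L1-HIT; vc=[6]
#9 0x35→b6/s0 VC-HIT; vc=[12]
#10 0x60→b12/s0 VC-HIT; vc=[6]
#11 0x67→b12/s0 L1-HIT; vc=[6]
#12 0x67→b12/s0 L1-HIT; vc=[6]
#13 0x47→b8/s0 MISS; vc=[6,12]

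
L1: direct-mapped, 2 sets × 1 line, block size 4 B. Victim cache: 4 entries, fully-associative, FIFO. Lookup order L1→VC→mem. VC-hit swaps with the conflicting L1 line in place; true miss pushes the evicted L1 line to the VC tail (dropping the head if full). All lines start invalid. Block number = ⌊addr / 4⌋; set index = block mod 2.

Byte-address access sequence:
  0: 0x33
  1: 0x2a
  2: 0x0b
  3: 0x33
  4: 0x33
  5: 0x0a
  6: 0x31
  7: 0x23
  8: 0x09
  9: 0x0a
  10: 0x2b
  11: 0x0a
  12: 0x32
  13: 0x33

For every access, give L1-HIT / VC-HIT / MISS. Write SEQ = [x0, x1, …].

SEQ = [MISS, MISS, MISS, VC-HIT, L1-HIT, VC-HIT, VC-HIT, MISS, VC-HIT, L1-HIT, VC-HIT, VC-HIT, VC-HIT, L1-HIT]

#0 0x33→b12/s0 MISS; vc=[]
#1 0x2a→b10/s0 MISS; vc=[12]
#2 0xb→b2/s0 MISS; vc=[12,10]
#3 0x33→b12/s0 VC-HIT; vc=[2,10]
#4 0x33→b12/s0 L1-HIT; vc=[2,10]
#5 0xa→b2/s0 VC-HIT; vc=[12,10]
#6 0x31→b12/s0 VC-HIT; vc=[2,10]
#7 0x23→b8/s0 MISS; vc=[2,10,12]
#8 0x9→b2/s0 VC-HIT; vc=[8,10,12]
#9 0xa→b2/s0 L1-HIT; vc=[8,10,12]
#10 0x2b→b10/s0 VC-HIT; vc=[8,2,12]
#11 0xa→b2/s0 VC-HIT; vc=[8,10,12]
#12 0x32→b12/s0 VC-HIT; vc=[8,10,2]
#13 0x33→b12/s0 L1-HIT; vc=[8,10,2]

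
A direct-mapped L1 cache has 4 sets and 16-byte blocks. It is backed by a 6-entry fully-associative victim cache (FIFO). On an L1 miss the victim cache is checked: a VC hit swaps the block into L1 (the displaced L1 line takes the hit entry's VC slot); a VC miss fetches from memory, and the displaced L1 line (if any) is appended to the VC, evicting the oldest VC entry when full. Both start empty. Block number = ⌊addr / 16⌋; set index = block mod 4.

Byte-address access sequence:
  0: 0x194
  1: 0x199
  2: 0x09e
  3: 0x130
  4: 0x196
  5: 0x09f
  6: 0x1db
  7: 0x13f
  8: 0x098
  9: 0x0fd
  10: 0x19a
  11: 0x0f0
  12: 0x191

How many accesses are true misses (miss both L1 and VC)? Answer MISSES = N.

  [0] addr=0x194 blk=25 s=1: MISS | VC []
  [1] addr=0x199 blk=25 s=1: L1-HIT | VC []
  [2] addr=0x9e blk=9 s=1: MISS | VC [25]
  [3] addr=0x130 blk=19 s=3: MISS | VC [25]
  [4] addr=0x196 blk=25 s=1: VC-HIT | VC [9]
  [5] addr=0x9f blk=9 s=1: VC-HIT | VC [25]
  [6] addr=0x1db blk=29 s=1: MISS | VC [25, 9]
  [7] addr=0x13f blk=19 s=3: L1-HIT | VC [25, 9]
  [8] addr=0x98 blk=9 s=1: VC-HIT | VC [25, 29]
  [9] addr=0xfd blk=15 s=3: MISS | VC [25, 29, 19]
  [10] addr=0x19a blk=25 s=1: VC-HIT | VC [9, 29, 19]
  [11] addr=0xf0 blk=15 s=3: L1-HIT | VC [9, 29, 19]
  [12] addr=0x191 blk=25 s=1: L1-HIT | VC [9, 29, 19]

MISSES = 5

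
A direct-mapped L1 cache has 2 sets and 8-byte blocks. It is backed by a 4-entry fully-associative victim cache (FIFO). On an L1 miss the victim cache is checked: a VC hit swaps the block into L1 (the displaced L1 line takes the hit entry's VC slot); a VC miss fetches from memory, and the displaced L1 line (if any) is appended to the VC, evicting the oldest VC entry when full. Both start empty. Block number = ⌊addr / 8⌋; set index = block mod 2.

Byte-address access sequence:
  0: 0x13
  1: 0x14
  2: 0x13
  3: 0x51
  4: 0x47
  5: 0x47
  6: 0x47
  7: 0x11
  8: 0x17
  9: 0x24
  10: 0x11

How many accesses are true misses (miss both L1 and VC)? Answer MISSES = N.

#0 0x13→b2/s0 MISS; vc=[]
#1 0x14→b2/s0 L1-HIT; vc=[]
#2 0x13→b2/s0 L1-HIT; vc=[]
#3 0x51→b10/s0 MISS; vc=[2]
#4 0x47→b8/s0 MISS; vc=[2,10]
#5 0x47→b8/s0 L1-HIT; vc=[2,10]
#6 0x47→b8/s0 L1-HIT; vc=[2,10]
#7 0x11→b2/s0 VC-HIT; vc=[8,10]
#8 0x17→b2/s0 L1-HIT; vc=[8,10]
#9 0x24→b4/s0 MISS; vc=[8,10,2]
#10 0x11→b2/s0 VC-HIT; vc=[8,10,4]

MISSES = 4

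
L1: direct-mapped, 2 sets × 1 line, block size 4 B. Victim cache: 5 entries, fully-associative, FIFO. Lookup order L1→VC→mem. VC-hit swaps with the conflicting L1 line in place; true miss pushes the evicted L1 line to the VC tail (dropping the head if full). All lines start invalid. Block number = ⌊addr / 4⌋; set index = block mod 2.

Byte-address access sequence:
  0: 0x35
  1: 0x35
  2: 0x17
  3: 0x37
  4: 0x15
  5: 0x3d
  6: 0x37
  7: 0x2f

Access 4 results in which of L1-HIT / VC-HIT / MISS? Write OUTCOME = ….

OUTCOME = VC-HIT

0: 0x35 (blk 13, set 1) → MISS  vc=[]
1: 0x35 (blk 13, set 1) → L1-HIT  vc=[]
2: 0x17 (blk 5, set 1) → MISS  vc=[13]
3: 0x37 (blk 13, set 1) → VC-HIT  vc=[5]
4: 0x15 (blk 5, set 1) → VC-HIT  vc=[13]
5: 0x3d (blk 15, set 1) → MISS  vc=[13, 5]
6: 0x37 (blk 13, set 1) → VC-HIT  vc=[15, 5]
7: 0x2f (blk 11, set 1) → MISS  vc=[15, 5, 13]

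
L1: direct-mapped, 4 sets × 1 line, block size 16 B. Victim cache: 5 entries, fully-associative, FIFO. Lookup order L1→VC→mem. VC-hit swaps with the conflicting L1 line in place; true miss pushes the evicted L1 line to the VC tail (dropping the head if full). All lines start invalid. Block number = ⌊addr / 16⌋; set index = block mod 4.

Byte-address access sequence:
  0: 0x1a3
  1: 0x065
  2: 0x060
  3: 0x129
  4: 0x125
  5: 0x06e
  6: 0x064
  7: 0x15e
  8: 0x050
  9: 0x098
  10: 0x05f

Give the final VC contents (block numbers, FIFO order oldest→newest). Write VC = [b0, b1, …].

VC = [26, 18, 21, 9]

#0 0x1a3→b26/s2 MISS; vc=[]
#1 0x65→b6/s2 MISS; vc=[26]
#2 0x60→b6/s2 L1-HIT; vc=[26]
#3 0x129→b18/s2 MISS; vc=[26,6]
#4 0x125→b18/s2 L1-HIT; vc=[26,6]
#5 0x6e→b6/s2 VC-HIT; vc=[26,18]
#6 0x64→b6/s2 L1-HIT; vc=[26,18]
#7 0x15e→b21/s1 MISS; vc=[26,18]
#8 0x50→b5/s1 MISS; vc=[26,18,21]
#9 0x98→b9/s1 MISS; vc=[26,18,21,5]
#10 0x5f→b5/s1 VC-HIT; vc=[26,18,21,9]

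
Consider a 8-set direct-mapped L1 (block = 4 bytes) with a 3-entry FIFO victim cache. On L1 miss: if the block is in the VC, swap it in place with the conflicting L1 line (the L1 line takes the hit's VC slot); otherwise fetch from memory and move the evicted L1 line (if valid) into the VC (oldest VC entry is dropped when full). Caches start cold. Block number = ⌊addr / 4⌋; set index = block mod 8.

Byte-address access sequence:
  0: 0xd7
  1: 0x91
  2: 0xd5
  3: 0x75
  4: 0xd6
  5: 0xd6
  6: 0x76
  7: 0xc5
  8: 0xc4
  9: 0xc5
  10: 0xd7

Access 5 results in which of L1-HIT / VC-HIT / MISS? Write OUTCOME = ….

0: 0xd7 (blk 53, set 5) → MISS  vc=[]
1: 0x91 (blk 36, set 4) → MISS  vc=[]
2: 0xd5 (blk 53, set 5) → L1-HIT  vc=[]
3: 0x75 (blk 29, set 5) → MISS  vc=[53]
4: 0xd6 (blk 53, set 5) → VC-HIT  vc=[29]
5: 0xd6 (blk 53, set 5) → L1-HIT  vc=[29]
6: 0x76 (blk 29, set 5) → VC-HIT  vc=[53]
7: 0xc5 (blk 49, set 1) → MISS  vc=[53]
8: 0xc4 (blk 49, set 1) → L1-HIT  vc=[53]
9: 0xc5 (blk 49, set 1) → L1-HIT  vc=[53]
10: 0xd7 (blk 53, set 5) → VC-HIT  vc=[29]

OUTCOME = L1-HIT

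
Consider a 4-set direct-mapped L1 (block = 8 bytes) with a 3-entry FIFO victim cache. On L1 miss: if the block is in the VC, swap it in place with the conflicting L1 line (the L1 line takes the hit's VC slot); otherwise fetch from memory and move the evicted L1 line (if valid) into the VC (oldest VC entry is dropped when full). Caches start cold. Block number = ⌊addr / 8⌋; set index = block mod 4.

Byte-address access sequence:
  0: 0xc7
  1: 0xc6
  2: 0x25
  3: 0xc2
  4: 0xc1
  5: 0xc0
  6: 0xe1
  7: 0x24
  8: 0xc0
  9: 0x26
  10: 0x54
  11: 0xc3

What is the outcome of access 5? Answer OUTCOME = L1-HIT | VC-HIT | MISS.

#0 0xc7→b24/s0 MISS; vc=[]
#1 0xc6→b24/s0 L1-HIT; vc=[]
#2 0x25→b4/s0 MISS; vc=[24]
#3 0xc2→b24/s0 VC-HIT; vc=[4]
#4 0xc1→b24/s0 L1-HIT; vc=[4]
#5 0xc0→b24/s0 L1-HIT; vc=[4]
#6 0xe1→b28/s0 MISS; vc=[4,24]
#7 0x24→b4/s0 VC-HIT; vc=[28,24]
#8 0xc0→b24/s0 VC-HIT; vc=[28,4]
#9 0x26→b4/s0 VC-HIT; vc=[28,24]
#10 0x54→b10/s2 MISS; vc=[28,24]
#11 0xc3→b24/s0 VC-HIT; vc=[28,4]

OUTCOME = L1-HIT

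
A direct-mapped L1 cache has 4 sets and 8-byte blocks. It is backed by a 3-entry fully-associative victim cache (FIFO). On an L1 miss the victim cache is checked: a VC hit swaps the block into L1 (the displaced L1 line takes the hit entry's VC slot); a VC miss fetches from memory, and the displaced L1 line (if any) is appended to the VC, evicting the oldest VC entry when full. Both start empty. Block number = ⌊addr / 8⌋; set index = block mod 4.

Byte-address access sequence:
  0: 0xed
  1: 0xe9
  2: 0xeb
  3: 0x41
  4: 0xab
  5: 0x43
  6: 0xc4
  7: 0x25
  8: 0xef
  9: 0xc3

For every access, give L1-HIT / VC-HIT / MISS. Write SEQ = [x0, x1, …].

SEQ = [MISS, L1-HIT, L1-HIT, MISS, MISS, L1-HIT, MISS, MISS, VC-HIT, VC-HIT]

  [0] addr=0xed blk=29 s=1: MISS | VC []
  [1] addr=0xe9 blk=29 s=1: L1-HIT | VC []
  [2] addr=0xeb blk=29 s=1: L1-HIT | VC []
  [3] addr=0x41 blk=8 s=0: MISS | VC []
  [4] addr=0xab blk=21 s=1: MISS | VC [29]
  [5] addr=0x43 blk=8 s=0: L1-HIT | VC [29]
  [6] addr=0xc4 blk=24 s=0: MISS | VC [29, 8]
  [7] addr=0x25 blk=4 s=0: MISS | VC [29, 8, 24]
  [8] addr=0xef blk=29 s=1: VC-HIT | VC [21, 8, 24]
  [9] addr=0xc3 blk=24 s=0: VC-HIT | VC [21, 8, 4]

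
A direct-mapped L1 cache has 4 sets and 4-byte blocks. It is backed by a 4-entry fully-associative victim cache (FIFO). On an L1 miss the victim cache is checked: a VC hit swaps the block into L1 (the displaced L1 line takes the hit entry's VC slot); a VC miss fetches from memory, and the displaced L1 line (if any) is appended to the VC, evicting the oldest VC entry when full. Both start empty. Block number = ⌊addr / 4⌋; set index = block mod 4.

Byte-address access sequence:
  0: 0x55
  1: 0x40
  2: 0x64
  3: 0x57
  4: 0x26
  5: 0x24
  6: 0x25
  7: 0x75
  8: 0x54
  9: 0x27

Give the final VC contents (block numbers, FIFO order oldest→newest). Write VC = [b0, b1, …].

#0 0x55→b21/s1 MISS; vc=[]
#1 0x40→b16/s0 MISS; vc=[]
#2 0x64→b25/s1 MISS; vc=[21]
#3 0x57→b21/s1 VC-HIT; vc=[25]
#4 0x26→b9/s1 MISS; vc=[25,21]
#5 0x24→b9/s1 L1-HIT; vc=[25,21]
#6 0x25→b9/s1 L1-HIT; vc=[25,21]
#7 0x75→b29/s1 MISS; vc=[25,21,9]
#8 0x54→b21/s1 VC-HIT; vc=[25,29,9]
#9 0x27→b9/s1 VC-HIT; vc=[25,29,21]

VC = [25, 29, 21]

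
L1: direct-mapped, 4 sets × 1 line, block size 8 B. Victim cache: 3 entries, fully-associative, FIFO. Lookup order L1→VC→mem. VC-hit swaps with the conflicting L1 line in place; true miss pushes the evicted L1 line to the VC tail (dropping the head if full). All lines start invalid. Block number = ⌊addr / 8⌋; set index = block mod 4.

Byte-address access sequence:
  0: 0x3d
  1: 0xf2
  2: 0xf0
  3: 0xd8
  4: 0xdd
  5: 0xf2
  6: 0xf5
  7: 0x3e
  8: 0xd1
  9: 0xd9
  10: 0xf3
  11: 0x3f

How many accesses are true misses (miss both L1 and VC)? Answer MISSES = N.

#0 0x3d→b7/s3 MISS; vc=[]
#1 0xf2→b30/s2 MISS; vc=[]
#2 0xf0→b30/s2 L1-HIT; vc=[]
#3 0xd8→b27/s3 MISS; vc=[7]
#4 0xdd→b27/s3 L1-HIT; vc=[7]
#5 0xf2→b30/s2 L1-HIT; vc=[7]
#6 0xf5→b30/s2 L1-HIT; vc=[7]
#7 0x3e→b7/s3 VC-HIT; vc=[27]
#8 0xd1→b26/s2 MISS; vc=[27,30]
#9 0xd9→b27/s3 VC-HIT; vc=[7,30]
#10 0xf3→b30/s2 VC-HIT; vc=[7,26]
#11 0x3f→b7/s3 VC-HIT; vc=[27,26]

MISSES = 4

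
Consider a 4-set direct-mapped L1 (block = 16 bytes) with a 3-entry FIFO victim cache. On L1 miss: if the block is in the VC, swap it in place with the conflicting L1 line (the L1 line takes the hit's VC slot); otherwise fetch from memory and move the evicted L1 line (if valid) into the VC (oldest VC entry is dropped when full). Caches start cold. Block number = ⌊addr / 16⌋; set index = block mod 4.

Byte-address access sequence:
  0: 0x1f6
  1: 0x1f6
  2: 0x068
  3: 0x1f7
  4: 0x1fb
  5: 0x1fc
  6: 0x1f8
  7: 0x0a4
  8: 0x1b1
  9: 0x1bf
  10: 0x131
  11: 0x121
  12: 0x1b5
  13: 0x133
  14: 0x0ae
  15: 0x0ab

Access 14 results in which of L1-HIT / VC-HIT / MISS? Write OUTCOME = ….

OUTCOME = VC-HIT

#0 0x1f6→b31/s3 MISS; vc=[]
#1 0x1f6→b31/s3 L1-HIT; vc=[]
#2 0x68→b6/s2 MISS; vc=[]
#3 0x1f7→b31/s3 L1-HIT; vc=[]
#4 0x1fb→b31/s3 L1-HIT; vc=[]
#5 0x1fc→b31/s3 L1-HIT; vc=[]
#6 0x1f8→b31/s3 L1-HIT; vc=[]
#7 0xa4→b10/s2 MISS; vc=[6]
#8 0x1b1→b27/s3 MISS; vc=[6,31]
#9 0x1bf→b27/s3 L1-HIT; vc=[6,31]
#10 0x131→b19/s3 MISS; vc=[6,31,27]
#11 0x121→b18/s2 MISS; vc=[31,27,10]
#12 0x1b5→b27/s3 VC-HIT; vc=[31,19,10]
#13 0x133→b19/s3 VC-HIT; vc=[31,27,10]
#14 0xae→b10/s2 VC-HIT; vc=[31,27,18]
#15 0xab→b10/s2 L1-HIT; vc=[31,27,18]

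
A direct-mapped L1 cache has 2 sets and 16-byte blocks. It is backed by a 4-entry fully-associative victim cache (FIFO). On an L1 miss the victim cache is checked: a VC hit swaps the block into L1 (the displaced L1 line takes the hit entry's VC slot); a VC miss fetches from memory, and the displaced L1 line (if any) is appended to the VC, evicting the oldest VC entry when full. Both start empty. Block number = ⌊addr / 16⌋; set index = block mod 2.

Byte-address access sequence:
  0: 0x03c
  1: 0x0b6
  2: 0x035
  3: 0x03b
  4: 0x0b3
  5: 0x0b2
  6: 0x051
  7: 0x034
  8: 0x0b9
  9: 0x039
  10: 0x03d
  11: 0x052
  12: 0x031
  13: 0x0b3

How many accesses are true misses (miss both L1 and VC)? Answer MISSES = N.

MISSES = 3

  [0] addr=0x3c blk=3 s=1: MISS | VC []
  [1] addr=0xb6 blk=11 s=1: MISS | VC [3]
  [2] addr=0x35 blk=3 s=1: VC-HIT | VC [11]
  [3] addr=0x3b blk=3 s=1: L1-HIT | VC [11]
  [4] addr=0xb3 blk=11 s=1: VC-HIT | VC [3]
  [5] addr=0xb2 blk=11 s=1: L1-HIT | VC [3]
  [6] addr=0x51 blk=5 s=1: MISS | VC [3, 11]
  [7] addr=0x34 blk=3 s=1: VC-HIT | VC [5, 11]
  [8] addr=0xb9 blk=11 s=1: VC-HIT | VC [5, 3]
  [9] addr=0x39 blk=3 s=1: VC-HIT | VC [5, 11]
  [10] addr=0x3d blk=3 s=1: L1-HIT | VC [5, 11]
  [11] addr=0x52 blk=5 s=1: VC-HIT | VC [3, 11]
  [12] addr=0x31 blk=3 s=1: VC-HIT | VC [5, 11]
  [13] addr=0xb3 blk=11 s=1: VC-HIT | VC [5, 3]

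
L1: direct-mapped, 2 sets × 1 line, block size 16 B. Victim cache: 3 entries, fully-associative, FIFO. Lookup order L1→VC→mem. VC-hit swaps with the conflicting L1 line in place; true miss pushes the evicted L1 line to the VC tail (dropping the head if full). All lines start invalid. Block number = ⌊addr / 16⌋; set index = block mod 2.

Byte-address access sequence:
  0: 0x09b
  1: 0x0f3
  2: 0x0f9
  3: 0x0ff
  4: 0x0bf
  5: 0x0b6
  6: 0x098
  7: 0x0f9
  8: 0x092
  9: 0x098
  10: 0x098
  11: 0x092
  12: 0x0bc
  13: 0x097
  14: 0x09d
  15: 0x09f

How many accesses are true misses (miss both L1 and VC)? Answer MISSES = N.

MISSES = 3

  [0] addr=0x9b blk=9 s=1: MISS | VC []
  [1] addr=0xf3 blk=15 s=1: MISS | VC [9]
  [2] addr=0xf9 blk=15 s=1: L1-HIT | VC [9]
  [3] addr=0xff blk=15 s=1: L1-HIT | VC [9]
  [4] addr=0xbf blk=11 s=1: MISS | VC [9, 15]
  [5] addr=0xb6 blk=11 s=1: L1-HIT | VC [9, 15]
  [6] addr=0x98 blk=9 s=1: VC-HIT | VC [11, 15]
  [7] addr=0xf9 blk=15 s=1: VC-HIT | VC [11, 9]
  [8] addr=0x92 blk=9 s=1: VC-HIT | VC [11, 15]
  [9] addr=0x98 blk=9 s=1: L1-HIT | VC [11, 15]
  [10] addr=0x98 blk=9 s=1: L1-HIT | VC [11, 15]
  [11] addr=0x92 blk=9 s=1: L1-HIT | VC [11, 15]
  [12] addr=0xbc blk=11 s=1: VC-HIT | VC [9, 15]
  [13] addr=0x97 blk=9 s=1: VC-HIT | VC [11, 15]
  [14] addr=0x9d blk=9 s=1: L1-HIT | VC [11, 15]
  [15] addr=0x9f blk=9 s=1: L1-HIT | VC [11, 15]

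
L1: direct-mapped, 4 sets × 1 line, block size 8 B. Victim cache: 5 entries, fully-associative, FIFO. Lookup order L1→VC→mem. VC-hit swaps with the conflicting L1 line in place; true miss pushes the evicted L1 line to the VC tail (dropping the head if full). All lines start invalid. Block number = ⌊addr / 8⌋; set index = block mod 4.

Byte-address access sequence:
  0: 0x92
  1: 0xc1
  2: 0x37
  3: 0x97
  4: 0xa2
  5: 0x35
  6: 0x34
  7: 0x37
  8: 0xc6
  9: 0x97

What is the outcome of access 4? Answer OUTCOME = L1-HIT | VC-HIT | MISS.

0: 0x92 (blk 18, set 2) → MISS  vc=[]
1: 0xc1 (blk 24, set 0) → MISS  vc=[]
2: 0x37 (blk 6, set 2) → MISS  vc=[18]
3: 0x97 (blk 18, set 2) → VC-HIT  vc=[6]
4: 0xa2 (blk 20, set 0) → MISS  vc=[6, 24]
5: 0x35 (blk 6, set 2) → VC-HIT  vc=[18, 24]
6: 0x34 (blk 6, set 2) → L1-HIT  vc=[18, 24]
7: 0x37 (blk 6, set 2) → L1-HIT  vc=[18, 24]
8: 0xc6 (blk 24, set 0) → VC-HIT  vc=[18, 20]
9: 0x97 (blk 18, set 2) → VC-HIT  vc=[6, 20]

OUTCOME = MISS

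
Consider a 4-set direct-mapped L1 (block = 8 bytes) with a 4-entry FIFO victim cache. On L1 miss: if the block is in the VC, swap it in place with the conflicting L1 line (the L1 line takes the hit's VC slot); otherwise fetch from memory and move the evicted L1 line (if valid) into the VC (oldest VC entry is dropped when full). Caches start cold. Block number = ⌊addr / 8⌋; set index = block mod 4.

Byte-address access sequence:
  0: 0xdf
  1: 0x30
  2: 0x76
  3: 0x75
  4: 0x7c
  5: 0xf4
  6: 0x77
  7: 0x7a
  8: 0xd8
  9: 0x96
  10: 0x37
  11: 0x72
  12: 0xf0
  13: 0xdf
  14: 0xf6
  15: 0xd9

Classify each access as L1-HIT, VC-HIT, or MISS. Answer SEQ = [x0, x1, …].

SEQ = [MISS, MISS, MISS, L1-HIT, MISS, MISS, VC-HIT, L1-HIT, VC-HIT, MISS, VC-HIT, VC-HIT, VC-HIT, L1-HIT, L1-HIT, L1-HIT]

0: 0xdf (blk 27, set 3) → MISS  vc=[]
1: 0x30 (blk 6, set 2) → MISS  vc=[]
2: 0x76 (blk 14, set 2) → MISS  vc=[6]
3: 0x75 (blk 14, set 2) → L1-HIT  vc=[6]
4: 0x7c (blk 15, set 3) → MISS  vc=[6, 27]
5: 0xf4 (blk 30, set 2) → MISS  vc=[6, 27, 14]
6: 0x77 (blk 14, set 2) → VC-HIT  vc=[6, 27, 30]
7: 0x7a (blk 15, set 3) → L1-HIT  vc=[6, 27, 30]
8: 0xd8 (blk 27, set 3) → VC-HIT  vc=[6, 15, 30]
9: 0x96 (blk 18, set 2) → MISS  vc=[6, 15, 30, 14]
10: 0x37 (blk 6, set 2) → VC-HIT  vc=[18, 15, 30, 14]
11: 0x72 (blk 14, set 2) → VC-HIT  vc=[18, 15, 30, 6]
12: 0xf0 (blk 30, set 2) → VC-HIT  vc=[18, 15, 14, 6]
13: 0xdf (blk 27, set 3) → L1-HIT  vc=[18, 15, 14, 6]
14: 0xf6 (blk 30, set 2) → L1-HIT  vc=[18, 15, 14, 6]
15: 0xd9 (blk 27, set 3) → L1-HIT  vc=[18, 15, 14, 6]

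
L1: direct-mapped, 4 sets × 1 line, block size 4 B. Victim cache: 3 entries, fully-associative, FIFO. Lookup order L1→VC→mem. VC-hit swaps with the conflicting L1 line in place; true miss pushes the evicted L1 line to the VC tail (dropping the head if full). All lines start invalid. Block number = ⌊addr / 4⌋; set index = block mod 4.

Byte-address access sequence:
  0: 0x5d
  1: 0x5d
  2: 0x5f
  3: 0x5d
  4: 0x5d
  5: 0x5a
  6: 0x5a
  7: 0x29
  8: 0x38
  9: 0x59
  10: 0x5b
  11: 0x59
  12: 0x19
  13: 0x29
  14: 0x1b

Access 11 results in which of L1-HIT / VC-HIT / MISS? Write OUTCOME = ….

OUTCOME = L1-HIT

#0 0x5d→b23/s3 MISS; vc=[]
#1 0x5d→b23/s3 L1-HIT; vc=[]
#2 0x5f→b23/s3 L1-HIT; vc=[]
#3 0x5d→b23/s3 L1-HIT; vc=[]
#4 0x5d→b23/s3 L1-HIT; vc=[]
#5 0x5a→b22/s2 MISS; vc=[]
#6 0x5a→b22/s2 L1-HIT; vc=[]
#7 0x29→b10/s2 MISS; vc=[22]
#8 0x38→b14/s2 MISS; vc=[22,10]
#9 0x59→b22/s2 VC-HIT; vc=[14,10]
#10 0x5b→b22/s2 L1-HIT; vc=[14,10]
#11 0x59→b22/s2 L1-HIT; vc=[14,10]
#12 0x19→b6/s2 MISS; vc=[14,10,22]
#13 0x29→b10/s2 VC-HIT; vc=[14,6,22]
#14 0x1b→b6/s2 VC-HIT; vc=[14,10,22]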